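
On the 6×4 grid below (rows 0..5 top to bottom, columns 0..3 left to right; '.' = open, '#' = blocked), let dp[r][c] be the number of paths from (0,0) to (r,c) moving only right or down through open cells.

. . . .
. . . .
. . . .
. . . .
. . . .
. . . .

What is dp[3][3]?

r\c   0   1   2   3
  0   1   1   1   1
  1   1   2   3   4
  2   1   3   6  10
  3   1   4  10  20
  4   1   5  15  35
  5   1   6  21  56

20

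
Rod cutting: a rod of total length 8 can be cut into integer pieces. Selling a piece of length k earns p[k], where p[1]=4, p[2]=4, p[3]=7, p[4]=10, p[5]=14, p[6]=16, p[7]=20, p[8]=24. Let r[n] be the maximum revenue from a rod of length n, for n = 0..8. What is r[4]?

   n    0    1    2    3    4    5    6    7    8
r[n]    0    4    8   12   16   20   24   28   32

16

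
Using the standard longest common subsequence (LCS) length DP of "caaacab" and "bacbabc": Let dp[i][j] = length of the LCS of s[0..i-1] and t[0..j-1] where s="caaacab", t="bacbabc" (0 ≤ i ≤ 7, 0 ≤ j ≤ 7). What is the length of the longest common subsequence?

   ''  b  a  c  b  a  b  c
''  0  0  0  0  0  0  0  0
 c  0  0  0  1  1  1  1  1
 a  0  0  1  1  1  2  2  2
 a  0  0  1  1  1  2  2  2
 a  0  0  1  1  1  2  2  2
 c  0  0  1  2  2  2  2  3
 a  0  0  1  2  2  3  3  3
 b  0  1  1  2  3  3  4  4

4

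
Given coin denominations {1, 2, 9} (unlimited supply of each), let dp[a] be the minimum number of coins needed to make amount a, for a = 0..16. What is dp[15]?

4

 a  0  1  2  3  4  5  6  7  8  9 10 11 12 13 14 15 16
dp  0  1  1  2  2  3  3  4  4  1  2  2  3  3  4  4  5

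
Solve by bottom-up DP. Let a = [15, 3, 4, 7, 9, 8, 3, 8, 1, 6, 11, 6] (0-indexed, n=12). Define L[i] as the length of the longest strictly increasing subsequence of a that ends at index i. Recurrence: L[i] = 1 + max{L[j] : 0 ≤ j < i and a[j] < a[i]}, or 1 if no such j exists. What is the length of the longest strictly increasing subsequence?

   i    0    1    2    3    4    5    6    7    8    9   10   11
a[i]   15    3    4    7    9    8    3    8    1    6   11    6
L[i]    1    1    2    3    4    4    1    4    1    3    5    3

5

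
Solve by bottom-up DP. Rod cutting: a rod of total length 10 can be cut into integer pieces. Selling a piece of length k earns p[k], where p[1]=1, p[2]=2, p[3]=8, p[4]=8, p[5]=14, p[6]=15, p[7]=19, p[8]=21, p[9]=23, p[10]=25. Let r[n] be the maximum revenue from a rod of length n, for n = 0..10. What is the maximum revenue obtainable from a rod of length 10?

28

   n    0    1    2    3    4    5    6    7    8    9   10
r[n]    0    1    2    8    9   14   16   19   22   24   28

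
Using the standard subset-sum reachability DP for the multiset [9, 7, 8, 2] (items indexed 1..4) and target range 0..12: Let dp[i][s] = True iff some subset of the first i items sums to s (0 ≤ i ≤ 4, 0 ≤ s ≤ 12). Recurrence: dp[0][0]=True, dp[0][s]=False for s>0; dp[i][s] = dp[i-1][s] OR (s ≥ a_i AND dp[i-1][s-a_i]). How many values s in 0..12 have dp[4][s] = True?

7

i\s   0   1   2   3   4   5   6   7   8   9  10  11  12
  0   T   F   F   F   F   F   F   F   F   F   F   F   F
  1   T   F   F   F   F   F   F   F   F   T   F   F   F
  2   T   F   F   F   F   F   F   T   F   T   F   F   F
  3   T   F   F   F   F   F   F   T   T   T   F   F   F
  4   T   F   T   F   F   F   F   T   T   T   T   T   F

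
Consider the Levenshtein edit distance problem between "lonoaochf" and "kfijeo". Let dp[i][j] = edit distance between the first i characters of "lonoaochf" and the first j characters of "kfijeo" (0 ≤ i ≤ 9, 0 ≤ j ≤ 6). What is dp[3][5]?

   ''  k  f  i  j  e  o
''  0  1  2  3  4  5  6
 l  1  1  2  3  4  5  6
 o  2  2  2  3  4  5  5
 n  3  3  3  3  4  5  6
 o  4  4  4  4  4  5  5
 a  5  5  5  5  5  5  6
 o  6  6  6  6  6  6  5
 c  7  7  7  7  7  7  6
 h  8  8  8  8  8  8  7
 f  9  9  8  9  9  9  8

5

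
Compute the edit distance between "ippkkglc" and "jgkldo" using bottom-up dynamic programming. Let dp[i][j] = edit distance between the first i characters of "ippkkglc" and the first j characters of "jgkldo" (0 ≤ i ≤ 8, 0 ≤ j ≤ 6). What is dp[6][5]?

5

   ''  j  g  k  l  d  o
''  0  1  2  3  4  5  6
 i  1  1  2  3  4  5  6
 p  2  2  2  3  4  5  6
 p  3  3  3  3  4  5  6
 k  4  4  4  3  4  5  6
 k  5  5  5  4  4  5  6
 g  6  6  5  5  5  5  6
 l  7  7  6  6  5  6  6
 c  8  8  7  7  6  6  7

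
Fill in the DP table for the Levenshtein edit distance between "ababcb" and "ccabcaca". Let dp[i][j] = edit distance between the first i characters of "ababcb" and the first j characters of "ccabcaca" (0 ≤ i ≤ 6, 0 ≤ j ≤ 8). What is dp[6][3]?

   ''  c  c  a  b  c  a  c  a
''  0  1  2  3  4  5  6  7  8
 a  1  1  2  2  3  4  5  6  7
 b  2  2  2  3  2  3  4  5  6
 a  3  3  3  2  3  3  3  4  5
 b  4  4  4  3  2  3  4  4  5
 c  5  4  4  4  3  2  3  4  5
 b  6  5  5  5  4  3  3  4  5

5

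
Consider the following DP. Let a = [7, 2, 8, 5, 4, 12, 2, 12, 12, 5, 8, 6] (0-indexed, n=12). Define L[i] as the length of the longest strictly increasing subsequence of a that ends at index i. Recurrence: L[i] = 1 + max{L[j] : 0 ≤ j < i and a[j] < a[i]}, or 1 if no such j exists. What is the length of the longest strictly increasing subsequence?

   i    0    1    2    3    4    5    6    7    8    9   10   11
a[i]    7    2    8    5    4   12    2   12   12    5    8    6
L[i]    1    1    2    2    2    3    1    3    3    3    4    4

4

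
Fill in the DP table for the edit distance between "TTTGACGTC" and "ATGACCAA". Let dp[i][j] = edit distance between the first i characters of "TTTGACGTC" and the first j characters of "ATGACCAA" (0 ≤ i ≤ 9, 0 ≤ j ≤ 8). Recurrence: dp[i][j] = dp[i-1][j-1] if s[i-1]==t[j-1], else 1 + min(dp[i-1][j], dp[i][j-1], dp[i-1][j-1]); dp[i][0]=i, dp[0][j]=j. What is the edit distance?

5

   ''  A  T  G  A  C  C  A  A
''  0  1  2  3  4  5  6  7  8
 T  1  1  1  2  3  4  5  6  7
 T  2  2  1  2  3  4  5  6  7
 T  3  3  2  2  3  4  5  6  7
 G  4  4  3  2  3  4  5  6  7
 A  5  4  4  3  2  3  4  5  6
 C  6  5  5  4  3  2  3  4  5
 G  7  6  6  5  4  3  3  4  5
 T  8  7  6  6  5  4  4  4  5
 C  9  8  7  7  6  5  4  5  5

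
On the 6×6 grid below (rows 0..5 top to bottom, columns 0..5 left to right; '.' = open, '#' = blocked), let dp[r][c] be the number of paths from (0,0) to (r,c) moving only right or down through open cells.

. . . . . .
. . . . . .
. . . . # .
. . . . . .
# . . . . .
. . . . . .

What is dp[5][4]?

106

r\c   0   1   2   3   4   5
  0   1   1   1   1   1   1
  1   1   2   3   4   5   6
  2   1   3   6  10   0   6
  3   1   4  10  20  20  26
  4   0   4  14  34  54  80
  5   0   4  18  52 106 186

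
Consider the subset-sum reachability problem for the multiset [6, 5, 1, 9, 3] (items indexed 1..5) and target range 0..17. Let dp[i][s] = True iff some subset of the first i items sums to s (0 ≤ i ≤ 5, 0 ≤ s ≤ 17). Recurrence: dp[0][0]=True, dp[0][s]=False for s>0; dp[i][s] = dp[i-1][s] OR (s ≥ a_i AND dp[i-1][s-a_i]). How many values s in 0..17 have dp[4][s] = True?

i\s   0   1   2   3   4   5   6   7   8   9  10  11  12  13  14  15  16  17
  0   T   F   F   F   F   F   F   F   F   F   F   F   F   F   F   F   F   F
  1   T   F   F   F   F   F   T   F   F   F   F   F   F   F   F   F   F   F
  2   T   F   F   F   F   T   T   F   F   F   F   T   F   F   F   F   F   F
  3   T   T   F   F   F   T   T   T   F   F   F   T   T   F   F   F   F   F
  4   T   T   F   F   F   T   T   T   F   T   T   T   T   F   T   T   T   F
  5   T   T   F   T   T   T   T   T   T   T   T   T   T   T   T   T   T   T

12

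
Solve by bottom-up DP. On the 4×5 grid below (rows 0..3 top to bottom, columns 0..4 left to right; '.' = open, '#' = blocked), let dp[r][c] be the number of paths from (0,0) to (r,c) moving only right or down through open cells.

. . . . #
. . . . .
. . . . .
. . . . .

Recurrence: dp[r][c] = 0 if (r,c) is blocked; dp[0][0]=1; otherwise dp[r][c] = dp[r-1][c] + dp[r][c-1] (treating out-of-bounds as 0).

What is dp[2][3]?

10

r\c   0   1   2   3   4
  0   1   1   1   1   0
  1   1   2   3   4   4
  2   1   3   6  10  14
  3   1   4  10  20  34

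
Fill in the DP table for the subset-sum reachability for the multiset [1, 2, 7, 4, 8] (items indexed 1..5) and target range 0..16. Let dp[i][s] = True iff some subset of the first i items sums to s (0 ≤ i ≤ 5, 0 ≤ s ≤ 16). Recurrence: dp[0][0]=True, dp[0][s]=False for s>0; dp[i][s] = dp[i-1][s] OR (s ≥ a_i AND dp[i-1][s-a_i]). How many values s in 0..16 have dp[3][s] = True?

8

i\s   0   1   2   3   4   5   6   7   8   9  10  11  12  13  14  15  16
  0   T   F   F   F   F   F   F   F   F   F   F   F   F   F   F   F   F
  1   T   T   F   F   F   F   F   F   F   F   F   F   F   F   F   F   F
  2   T   T   T   T   F   F   F   F   F   F   F   F   F   F   F   F   F
  3   T   T   T   T   F   F   F   T   T   T   T   F   F   F   F   F   F
  4   T   T   T   T   T   T   T   T   T   T   T   T   T   T   T   F   F
  5   T   T   T   T   T   T   T   T   T   T   T   T   T   T   T   T   T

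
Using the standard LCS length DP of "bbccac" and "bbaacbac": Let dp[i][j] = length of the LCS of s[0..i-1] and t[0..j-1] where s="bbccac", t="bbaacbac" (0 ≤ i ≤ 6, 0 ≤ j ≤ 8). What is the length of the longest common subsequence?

   ''  b  b  a  a  c  b  a  c
''  0  0  0  0  0  0  0  0  0
 b  0  1  1  1  1  1  1  1  1
 b  0  1  2  2  2  2  2  2  2
 c  0  1  2  2  2  3  3  3  3
 c  0  1  2  2  2  3  3  3  4
 a  0  1  2  3  3  3  3  4  4
 c  0  1  2  3  3  4  4  4  5

5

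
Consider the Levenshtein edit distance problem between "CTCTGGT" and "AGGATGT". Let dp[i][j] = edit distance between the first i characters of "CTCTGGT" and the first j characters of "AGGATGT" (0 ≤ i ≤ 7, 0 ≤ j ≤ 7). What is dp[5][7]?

   ''  A  G  G  A  T  G  T
''  0  1  2  3  4  5  6  7
 C  1  1  2  3  4  5  6  7
 T  2  2  2  3  4  4  5  6
 C  3  3  3  3  4  5  5  6
 T  4  4  4  4  4  4  5  5
 G  5  5  4  4  5  5  4  5
 G  6  6  5  4  5  6  5  5
 T  7  7  6  5  5  5  6  5

5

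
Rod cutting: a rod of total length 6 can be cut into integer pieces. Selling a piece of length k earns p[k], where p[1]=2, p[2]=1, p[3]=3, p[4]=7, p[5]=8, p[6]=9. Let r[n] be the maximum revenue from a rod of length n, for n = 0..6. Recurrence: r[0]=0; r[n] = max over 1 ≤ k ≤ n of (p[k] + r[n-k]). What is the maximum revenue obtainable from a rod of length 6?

12

   n    0    1    2    3    4    5    6
r[n]    0    2    4    6    8   10   12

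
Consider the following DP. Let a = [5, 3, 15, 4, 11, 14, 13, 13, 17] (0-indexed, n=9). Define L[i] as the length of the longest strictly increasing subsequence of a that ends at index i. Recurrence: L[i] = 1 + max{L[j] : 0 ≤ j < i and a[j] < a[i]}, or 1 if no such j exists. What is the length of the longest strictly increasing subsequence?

   i    0    1    2    3    4    5    6    7    8
a[i]    5    3   15    4   11   14   13   13   17
L[i]    1    1    2    2    3    4    4    4    5

5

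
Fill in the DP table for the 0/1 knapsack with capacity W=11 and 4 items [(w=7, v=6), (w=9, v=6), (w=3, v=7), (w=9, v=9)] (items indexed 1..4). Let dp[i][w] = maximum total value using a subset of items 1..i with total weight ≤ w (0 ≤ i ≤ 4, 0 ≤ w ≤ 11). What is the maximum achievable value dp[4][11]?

13

i\w   0   1   2   3   4   5   6   7   8   9  10  11
  0   0   0   0   0   0   0   0   0   0   0   0   0
  1   0   0   0   0   0   0   0   6   6   6   6   6
  2   0   0   0   0   0   0   0   6   6   6   6   6
  3   0   0   0   7   7   7   7   7   7   7  13  13
  4   0   0   0   7   7   7   7   7   7   9  13  13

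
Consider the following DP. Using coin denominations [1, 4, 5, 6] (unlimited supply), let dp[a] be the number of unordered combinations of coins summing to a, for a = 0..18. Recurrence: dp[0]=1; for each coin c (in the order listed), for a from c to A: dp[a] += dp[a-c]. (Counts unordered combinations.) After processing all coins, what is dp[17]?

21

after  coin     0     1     2     3     4     5     6     7     8     9    10    11    12    13    14    15    16    17    18
          1     1     1     1     1     1     1     1     1     1     1     1     1     1     1     1     1     1     1     1
          4     1     1     1     1     2     2     2     2     3     3     3     3     4     4     4     4     5     5     5
          5     1     1     1     1     2     3     3     3     4     5     6     6     7     8     9    10    11    12    13
          6     1     1     1     1     2     3     4     4     5     6     8     9    11    12    14    16    19    21    24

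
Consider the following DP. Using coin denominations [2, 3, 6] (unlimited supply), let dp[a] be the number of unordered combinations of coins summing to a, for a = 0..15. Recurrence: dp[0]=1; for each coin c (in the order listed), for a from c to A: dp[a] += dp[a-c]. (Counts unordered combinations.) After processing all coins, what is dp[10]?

after  coin     0     1     2     3     4     5     6     7     8     9    10    11    12    13    14    15
          2     1     0     1     0     1     0     1     0     1     0     1     0     1     0     1     0
          3     1     0     1     1     1     1     2     1     2     2     2     2     3     2     3     3
          6     1     0     1     1     1     1     3     1     3     3     3     3     6     3     6     6

3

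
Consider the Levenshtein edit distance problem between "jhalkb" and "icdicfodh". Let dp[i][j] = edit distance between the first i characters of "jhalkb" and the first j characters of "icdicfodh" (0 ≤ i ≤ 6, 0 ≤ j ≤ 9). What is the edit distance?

9

   ''  i  c  d  i  c  f  o  d  h
''  0  1  2  3  4  5  6  7  8  9
 j  1  1  2  3  4  5  6  7  8  9
 h  2  2  2  3  4  5  6  7  8  8
 a  3  3  3  3  4  5  6  7  8  9
 l  4  4  4  4  4  5  6  7  8  9
 k  5  5  5  5  5  5  6  7  8  9
 b  6  6  6  6  6  6  6  7  8  9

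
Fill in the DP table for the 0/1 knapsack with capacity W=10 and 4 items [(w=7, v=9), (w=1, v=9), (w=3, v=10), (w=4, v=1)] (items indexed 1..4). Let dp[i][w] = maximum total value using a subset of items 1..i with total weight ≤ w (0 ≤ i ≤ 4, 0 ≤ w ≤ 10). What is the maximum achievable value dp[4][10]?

20

i\w   0   1   2   3   4   5   6   7   8   9  10
  0   0   0   0   0   0   0   0   0   0   0   0
  1   0   0   0   0   0   0   0   9   9   9   9
  2   0   9   9   9   9   9   9   9  18  18  18
  3   0   9   9  10  19  19  19  19  19  19  19
  4   0   9   9  10  19  19  19  19  20  20  20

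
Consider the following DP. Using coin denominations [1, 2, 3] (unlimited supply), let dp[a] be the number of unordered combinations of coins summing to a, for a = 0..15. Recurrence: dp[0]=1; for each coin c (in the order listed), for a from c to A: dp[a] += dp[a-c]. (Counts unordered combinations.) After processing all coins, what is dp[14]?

24

after  coin     0     1     2     3     4     5     6     7     8     9    10    11    12    13    14    15
          1     1     1     1     1     1     1     1     1     1     1     1     1     1     1     1     1
          2     1     1     2     2     3     3     4     4     5     5     6     6     7     7     8     8
          3     1     1     2     3     4     5     7     8    10    12    14    16    19    21    24    27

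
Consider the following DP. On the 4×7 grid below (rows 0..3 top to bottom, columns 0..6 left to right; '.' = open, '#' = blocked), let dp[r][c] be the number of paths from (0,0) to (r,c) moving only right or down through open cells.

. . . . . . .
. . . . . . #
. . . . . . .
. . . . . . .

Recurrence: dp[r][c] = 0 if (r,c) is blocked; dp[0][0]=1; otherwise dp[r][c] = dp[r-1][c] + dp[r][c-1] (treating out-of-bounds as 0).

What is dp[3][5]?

56

r\c   0   1   2   3   4   5   6
  0   1   1   1   1   1   1   1
  1   1   2   3   4   5   6   0
  2   1   3   6  10  15  21  21
  3   1   4  10  20  35  56  77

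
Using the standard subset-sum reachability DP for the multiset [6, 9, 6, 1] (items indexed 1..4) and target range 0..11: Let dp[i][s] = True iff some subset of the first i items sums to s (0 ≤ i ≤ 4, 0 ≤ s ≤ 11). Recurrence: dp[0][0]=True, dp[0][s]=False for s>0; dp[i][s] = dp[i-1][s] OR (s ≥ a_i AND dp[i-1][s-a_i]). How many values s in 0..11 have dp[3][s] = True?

i\s   0   1   2   3   4   5   6   7   8   9  10  11
  0   T   F   F   F   F   F   F   F   F   F   F   F
  1   T   F   F   F   F   F   T   F   F   F   F   F
  2   T   F   F   F   F   F   T   F   F   T   F   F
  3   T   F   F   F   F   F   T   F   F   T   F   F
  4   T   T   F   F   F   F   T   T   F   T   T   F

3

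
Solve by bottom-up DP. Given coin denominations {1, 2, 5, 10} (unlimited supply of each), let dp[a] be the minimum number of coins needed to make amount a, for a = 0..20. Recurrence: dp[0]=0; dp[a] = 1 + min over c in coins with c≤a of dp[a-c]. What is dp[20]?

 a  0  1  2  3  4  5  6  7  8  9 10 11 12 13 14 15 16 17 18 19 20
dp  0  1  1  2  2  1  2  2  3  3  1  2  2  3  3  2  3  3  4  4  2

2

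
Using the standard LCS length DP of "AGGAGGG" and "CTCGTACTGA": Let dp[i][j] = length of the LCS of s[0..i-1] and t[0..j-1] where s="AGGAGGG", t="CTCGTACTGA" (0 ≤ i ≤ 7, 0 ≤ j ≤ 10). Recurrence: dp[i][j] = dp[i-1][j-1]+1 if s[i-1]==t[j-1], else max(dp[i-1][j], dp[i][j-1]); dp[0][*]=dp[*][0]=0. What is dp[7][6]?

   ''  C  T  C  G  T  A  C  T  G  A
''  0  0  0  0  0  0  0  0  0  0  0
 A  0  0  0  0  0  0  1  1  1  1  1
 G  0  0  0  0  1  1  1  1  1  2  2
 G  0  0  0  0  1  1  1  1  1  2  2
 A  0  0  0  0  1  1  2  2  2  2  3
 G  0  0  0  0  1  1  2  2  2  3  3
 G  0  0  0  0  1  1  2  2  2  3  3
 G  0  0  0  0  1  1  2  2  2  3  3

2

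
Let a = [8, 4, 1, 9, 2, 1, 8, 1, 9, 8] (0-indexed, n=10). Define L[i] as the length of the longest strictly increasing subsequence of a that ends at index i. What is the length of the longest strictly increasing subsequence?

   i    0    1    2    3    4    5    6    7    8    9
a[i]    8    4    1    9    2    1    8    1    9    8
L[i]    1    1    1    2    2    1    3    1    4    3

4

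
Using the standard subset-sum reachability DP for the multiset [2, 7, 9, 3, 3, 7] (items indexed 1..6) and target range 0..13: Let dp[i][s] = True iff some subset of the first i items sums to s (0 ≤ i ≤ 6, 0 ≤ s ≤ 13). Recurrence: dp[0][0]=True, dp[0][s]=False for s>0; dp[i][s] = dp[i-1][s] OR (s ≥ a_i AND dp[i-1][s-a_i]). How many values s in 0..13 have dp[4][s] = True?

9

i\s   0   1   2   3   4   5   6   7   8   9  10  11  12  13
  0   T   F   F   F   F   F   F   F   F   F   F   F   F   F
  1   T   F   T   F   F   F   F   F   F   F   F   F   F   F
  2   T   F   T   F   F   F   F   T   F   T   F   F   F   F
  3   T   F   T   F   F   F   F   T   F   T   F   T   F   F
  4   T   F   T   T   F   T   F   T   F   T   T   T   T   F
  5   T   F   T   T   F   T   T   T   T   T   T   T   T   T
  6   T   F   T   T   F   T   T   T   T   T   T   T   T   T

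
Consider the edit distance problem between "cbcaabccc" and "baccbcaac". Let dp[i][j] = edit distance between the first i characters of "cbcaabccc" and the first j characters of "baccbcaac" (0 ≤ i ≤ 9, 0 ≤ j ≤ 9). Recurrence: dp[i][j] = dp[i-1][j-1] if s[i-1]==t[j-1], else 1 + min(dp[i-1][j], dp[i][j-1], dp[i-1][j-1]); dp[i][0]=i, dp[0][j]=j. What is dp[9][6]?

   ''  b  a  c  c  b  c  a  a  c
''  0  1  2  3  4  5  6  7  8  9
 c  1  1  2  2  3  4  5  6  7  8
 b  2  1  2  3  3  3  4  5  6  7
 c  3  2  2  2  3  4  3  4  5  6
 a  4  3  2  3  3  4  4  3  4  5
 a  5  4  3  3  4  4  5  4  3  4
 b  6  5  4  4  4  4  5  5  4  4
 c  7  6  5  4  4  5  4  5  5  4
 c  8  7  6  5  4  5  5  5  6  5
 c  9  8  7  6  5  5  5  6  6  6

5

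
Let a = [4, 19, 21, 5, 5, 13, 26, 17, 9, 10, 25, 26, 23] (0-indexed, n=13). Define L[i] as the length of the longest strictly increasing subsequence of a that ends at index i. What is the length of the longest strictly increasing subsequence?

6

   i    0    1    2    3    4    5    6    7    8    9   10   11   12
a[i]    4   19   21    5    5   13   26   17    9   10   25   26   23
L[i]    1    2    3    2    2    3    4    4    3    4    5    6    5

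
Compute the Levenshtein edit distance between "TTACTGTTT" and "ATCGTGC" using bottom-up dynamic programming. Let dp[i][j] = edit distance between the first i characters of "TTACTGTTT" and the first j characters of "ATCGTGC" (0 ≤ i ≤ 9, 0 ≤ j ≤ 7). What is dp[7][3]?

   ''  A  T  C  G  T  G  C
''  0  1  2  3  4  5  6  7
 T  1  1  1  2  3  4  5  6
 T  2  2  1  2  3  3  4  5
 A  3  2  2  2  3  4  4  5
 C  4  3  3  2  3  4  5  4
 T  5  4  3  3  3  3  4  5
 G  6  5  4  4  3  4  3  4
 T  7  6  5  5  4  3  4  4
 T  8  7  6  6  5  4  4  5
 T  9  8  7  7  6  5  5  5

5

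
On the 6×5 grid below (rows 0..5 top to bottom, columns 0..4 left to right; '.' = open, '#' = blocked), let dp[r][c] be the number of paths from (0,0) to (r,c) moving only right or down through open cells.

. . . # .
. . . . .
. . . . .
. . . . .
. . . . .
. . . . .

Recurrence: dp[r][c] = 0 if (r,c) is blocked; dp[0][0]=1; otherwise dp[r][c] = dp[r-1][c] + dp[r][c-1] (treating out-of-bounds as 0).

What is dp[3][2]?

10

r\c   0   1   2   3   4
  0   1   1   1   0   0
  1   1   2   3   3   3
  2   1   3   6   9  12
  3   1   4  10  19  31
  4   1   5  15  34  65
  5   1   6  21  55 120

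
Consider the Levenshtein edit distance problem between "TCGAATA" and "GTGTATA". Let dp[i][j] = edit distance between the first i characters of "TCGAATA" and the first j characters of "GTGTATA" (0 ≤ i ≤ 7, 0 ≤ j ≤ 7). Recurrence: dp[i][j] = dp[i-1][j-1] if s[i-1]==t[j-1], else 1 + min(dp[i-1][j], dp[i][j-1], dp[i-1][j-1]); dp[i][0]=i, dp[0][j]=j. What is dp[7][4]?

5

   ''  G  T  G  T  A  T  A
''  0  1  2  3  4  5  6  7
 T  1  1  1  2  3  4  5  6
 C  2  2  2  2  3  4  5  6
 G  3  2  3  2  3  4  5  6
 A  4  3  3  3  3  3  4  5
 A  5  4  4  4  4  3  4  4
 T  6  5  4  5  4  4  3  4
 A  7  6  5  5  5  4  4  3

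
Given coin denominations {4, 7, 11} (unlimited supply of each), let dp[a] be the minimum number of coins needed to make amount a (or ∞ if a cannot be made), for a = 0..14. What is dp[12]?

3

 a  0  1  2  3  4  5  6  7  8  9 10 11 12 13 14
dp  0  -  -  -  1  -  -  1  2  -  -  1  3  -  2
(- denotes ∞ / unreachable)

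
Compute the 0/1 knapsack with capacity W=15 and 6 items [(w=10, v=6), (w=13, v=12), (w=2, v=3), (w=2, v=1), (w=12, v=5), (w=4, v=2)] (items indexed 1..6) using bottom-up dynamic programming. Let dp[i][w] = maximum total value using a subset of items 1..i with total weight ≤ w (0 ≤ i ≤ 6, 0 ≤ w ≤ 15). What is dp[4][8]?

i\w   0   1   2   3   4   5   6   7   8   9  10  11  12  13  14  15
  0   0   0   0   0   0   0   0   0   0   0   0   0   0   0   0   0
  1   0   0   0   0   0   0   0   0   0   0   6   6   6   6   6   6
  2   0   0   0   0   0   0   0   0   0   0   6   6   6  12  12  12
  3   0   0   3   3   3   3   3   3   3   3   6   6   9  12  12  15
  4   0   0   3   3   4   4   4   4   4   4   6   6   9  12  12  15
  5   0   0   3   3   4   4   4   4   4   4   6   6   9  12  12  15
  6   0   0   3   3   4   4   5   5   6   6   6   6   9  12  12  15

4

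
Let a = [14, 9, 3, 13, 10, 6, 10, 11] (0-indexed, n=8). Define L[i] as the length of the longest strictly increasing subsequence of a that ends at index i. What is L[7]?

   i    0    1    2    3    4    5    6    7
a[i]   14    9    3   13   10    6   10   11
L[i]    1    1    1    2    2    2    3    4

4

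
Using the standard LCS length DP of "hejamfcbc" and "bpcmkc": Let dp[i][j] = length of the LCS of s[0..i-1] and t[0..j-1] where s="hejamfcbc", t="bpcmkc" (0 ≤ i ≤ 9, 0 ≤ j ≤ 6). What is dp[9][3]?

   ''  b  p  c  m  k  c
''  0  0  0  0  0  0  0
 h  0  0  0  0  0  0  0
 e  0  0  0  0  0  0  0
 j  0  0  0  0  0  0  0
 a  0  0  0  0  0  0  0
 m  0  0  0  0  1  1  1
 f  0  0  0  0  1  1  1
 c  0  0  0  1  1  1  2
 b  0  1  1  1  1  1  2
 c  0  1  1  2  2  2  2

2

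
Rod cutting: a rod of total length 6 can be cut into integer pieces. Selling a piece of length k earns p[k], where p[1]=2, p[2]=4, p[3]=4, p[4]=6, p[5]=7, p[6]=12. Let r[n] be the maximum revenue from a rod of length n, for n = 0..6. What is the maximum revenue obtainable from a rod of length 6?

   n    0    1    2    3    4    5    6
r[n]    0    2    4    6    8   10   12

12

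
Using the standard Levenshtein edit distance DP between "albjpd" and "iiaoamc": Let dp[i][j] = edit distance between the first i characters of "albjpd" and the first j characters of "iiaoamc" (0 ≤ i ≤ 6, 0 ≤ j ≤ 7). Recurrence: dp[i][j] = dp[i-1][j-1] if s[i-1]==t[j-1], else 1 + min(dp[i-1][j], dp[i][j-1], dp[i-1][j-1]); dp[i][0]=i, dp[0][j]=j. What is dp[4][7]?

   ''  i  i  a  o  a  m  c
''  0  1  2  3  4  5  6  7
 a  1  1  2  2  3  4  5  6
 l  2  2  2  3  3  4  5  6
 b  3  3  3  3  4  4  5  6
 j  4  4  4  4  4  5  5  6
 p  5  5  5  5  5  5  6  6
 d  6  6  6  6  6  6  6  7

6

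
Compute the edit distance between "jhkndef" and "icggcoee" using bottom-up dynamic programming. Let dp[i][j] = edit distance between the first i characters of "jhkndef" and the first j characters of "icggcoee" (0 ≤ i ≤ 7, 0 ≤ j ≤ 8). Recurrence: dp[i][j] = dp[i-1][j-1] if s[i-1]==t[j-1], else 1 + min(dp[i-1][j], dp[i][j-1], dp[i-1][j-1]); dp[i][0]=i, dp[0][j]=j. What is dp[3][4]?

4

   ''  i  c  g  g  c  o  e  e
''  0  1  2  3  4  5  6  7  8
 j  1  1  2  3  4  5  6  7  8
 h  2  2  2  3  4  5  6  7  8
 k  3  3  3  3  4  5  6  7  8
 n  4  4  4  4  4  5  6  7  8
 d  5  5  5  5  5  5  6  7  8
 e  6  6  6  6  6  6  6  6  7
 f  7  7  7  7  7  7  7  7  7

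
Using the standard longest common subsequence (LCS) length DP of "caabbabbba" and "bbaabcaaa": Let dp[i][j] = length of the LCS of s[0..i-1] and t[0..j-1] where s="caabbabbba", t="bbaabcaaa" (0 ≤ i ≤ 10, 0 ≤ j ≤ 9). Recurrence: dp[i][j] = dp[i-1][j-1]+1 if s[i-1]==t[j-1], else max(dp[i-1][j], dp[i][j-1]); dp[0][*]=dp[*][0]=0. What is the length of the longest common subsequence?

5

   ''  b  b  a  a  b  c  a  a  a
''  0  0  0  0  0  0  0  0  0  0
 c  0  0  0  0  0  0  1  1  1  1
 a  0  0  0  1  1  1  1  2  2  2
 a  0  0  0  1  2  2  2  2  3  3
 b  0  1  1  1  2  3  3  3  3  3
 b  0  1  2  2  2  3  3  3  3  3
 a  0  1  2  3  3  3  3  4  4  4
 b  0  1  2  3  3  4  4  4  4  4
 b  0  1  2  3  3  4  4  4  4  4
 b  0  1  2  3  3  4  4  4  4  4
 a  0  1  2  3  4  4  4  5  5  5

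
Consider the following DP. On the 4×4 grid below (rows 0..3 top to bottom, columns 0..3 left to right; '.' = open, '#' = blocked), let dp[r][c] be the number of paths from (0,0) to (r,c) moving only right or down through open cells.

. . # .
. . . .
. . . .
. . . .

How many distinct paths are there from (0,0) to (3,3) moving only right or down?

16

r\c   0   1   2   3
  0   1   1   0   0
  1   1   2   2   2
  2   1   3   5   7
  3   1   4   9  16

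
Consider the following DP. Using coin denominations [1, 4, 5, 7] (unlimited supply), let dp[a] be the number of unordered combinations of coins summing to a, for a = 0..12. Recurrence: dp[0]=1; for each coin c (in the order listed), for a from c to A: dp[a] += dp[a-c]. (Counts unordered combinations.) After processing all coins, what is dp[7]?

after  coin     0     1     2     3     4     5     6     7     8     9    10    11    12
          1     1     1     1     1     1     1     1     1     1     1     1     1     1
          4     1     1     1     1     2     2     2     2     3     3     3     3     4
          5     1     1     1     1     2     3     3     3     4     5     6     6     7
          7     1     1     1     1     2     3     3     4     5     6     7     8    10

4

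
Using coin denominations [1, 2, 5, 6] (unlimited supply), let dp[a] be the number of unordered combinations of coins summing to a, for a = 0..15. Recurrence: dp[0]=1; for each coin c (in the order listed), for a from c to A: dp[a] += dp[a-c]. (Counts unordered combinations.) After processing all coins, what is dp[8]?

after  coin     0     1     2     3     4     5     6     7     8     9    10    11    12    13    14    15
          1     1     1     1     1     1     1     1     1     1     1     1     1     1     1     1     1
          2     1     1     2     2     3     3     4     4     5     5     6     6     7     7     8     8
          5     1     1     2     2     3     4     5     6     7     8    10    11    13    14    16    18
          6     1     1     2     2     3     4     6     7     9    10    13    15    19    21    25    28

9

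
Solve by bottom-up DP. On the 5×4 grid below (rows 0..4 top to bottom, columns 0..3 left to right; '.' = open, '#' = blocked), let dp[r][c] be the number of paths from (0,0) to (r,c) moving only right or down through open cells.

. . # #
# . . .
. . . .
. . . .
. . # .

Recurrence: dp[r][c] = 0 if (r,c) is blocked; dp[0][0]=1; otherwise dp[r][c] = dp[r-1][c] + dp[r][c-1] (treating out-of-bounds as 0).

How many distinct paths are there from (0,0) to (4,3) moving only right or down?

6

r\c   0   1   2   3
  0   1   1   0   0
  1   0   1   1   1
  2   0   1   2   3
  3   0   1   3   6
  4   0   1   0   6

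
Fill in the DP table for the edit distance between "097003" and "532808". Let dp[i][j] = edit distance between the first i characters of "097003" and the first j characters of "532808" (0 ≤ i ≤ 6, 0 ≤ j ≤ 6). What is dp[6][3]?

   ''  5  3  2  8  0  8
''  0  1  2  3  4  5  6
 0  1  1  2  3  4  4  5
 9  2  2  2  3  4  5  5
 7  3  3  3  3  4  5  6
 0  4  4  4  4  4  4  5
 0  5  5  5  5  5  4  5
 3  6  6  5  6  6  5  5

6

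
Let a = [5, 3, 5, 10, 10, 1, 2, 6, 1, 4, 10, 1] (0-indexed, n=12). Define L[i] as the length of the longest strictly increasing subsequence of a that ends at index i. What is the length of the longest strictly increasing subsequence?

   i    0    1    2    3    4    5    6    7    8    9   10   11
a[i]    5    3    5   10   10    1    2    6    1    4   10    1
L[i]    1    1    2    3    3    1    2    3    1    3    4    1

4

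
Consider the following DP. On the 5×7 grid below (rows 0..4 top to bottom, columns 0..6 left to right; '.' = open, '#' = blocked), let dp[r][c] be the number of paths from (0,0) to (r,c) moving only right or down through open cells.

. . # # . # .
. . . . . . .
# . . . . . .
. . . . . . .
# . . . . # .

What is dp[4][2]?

8

r\c   0   1   2   3   4   5   6
  0   1   1   0   0   0   0   0
  1   1   2   2   2   2   2   2
  2   0   2   4   6   8  10  12
  3   0   2   6  12  20  30  42
  4   0   2   8  20  40   0  42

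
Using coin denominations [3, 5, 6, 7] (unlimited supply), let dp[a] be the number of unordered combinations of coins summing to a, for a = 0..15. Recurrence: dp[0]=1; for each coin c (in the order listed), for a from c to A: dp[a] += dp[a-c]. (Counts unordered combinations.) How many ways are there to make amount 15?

after  coin     0     1     2     3     4     5     6     7     8     9    10    11    12    13    14    15
          3     1     0     0     1     0     0     1     0     0     1     0     0     1     0     0     1
          5     1     0     0     1     0     1     1     0     1     1     1     1     1     1     1     2
          6     1     0     0     1     0     1     2     0     1     2     1     2     3     1     2     4
          7     1     0     0     1     0     1     2     1     1     2     2     2     4     3     3     5

5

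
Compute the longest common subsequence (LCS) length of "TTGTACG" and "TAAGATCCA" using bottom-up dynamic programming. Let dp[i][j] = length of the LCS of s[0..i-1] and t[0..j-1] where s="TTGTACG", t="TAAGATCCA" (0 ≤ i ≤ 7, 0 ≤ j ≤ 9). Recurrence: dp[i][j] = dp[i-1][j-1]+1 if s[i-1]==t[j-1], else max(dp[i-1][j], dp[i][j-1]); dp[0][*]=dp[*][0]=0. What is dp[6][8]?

   ''  T  A  A  G  A  T  C  C  A
''  0  0  0  0  0  0  0  0  0  0
 T  0  1  1  1  1  1  1  1  1  1
 T  0  1  1  1  1  1  2  2  2  2
 G  0  1  1  1  2  2  2  2  2  2
 T  0  1  1  1  2  2  3  3  3  3
 A  0  1  2  2  2  3  3  3  3  4
 C  0  1  2  2  2  3  3  4  4  4
 G  0  1  2  2  3  3  3  4  4  4

4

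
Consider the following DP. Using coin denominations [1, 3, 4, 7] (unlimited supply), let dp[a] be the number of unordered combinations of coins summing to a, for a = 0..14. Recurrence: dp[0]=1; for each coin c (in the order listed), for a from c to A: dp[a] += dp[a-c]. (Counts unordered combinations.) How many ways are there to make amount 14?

after  coin     0     1     2     3     4     5     6     7     8     9    10    11    12    13    14
          1     1     1     1     1     1     1     1     1     1     1     1     1     1     1     1
          3     1     1     1     2     2     2     3     3     3     4     4     4     5     5     5
          4     1     1     1     2     3     3     4     5     6     7     8     9    11    12    13
          7     1     1     1     2     3     3     4     6     7     8    10    12    14    16    19

19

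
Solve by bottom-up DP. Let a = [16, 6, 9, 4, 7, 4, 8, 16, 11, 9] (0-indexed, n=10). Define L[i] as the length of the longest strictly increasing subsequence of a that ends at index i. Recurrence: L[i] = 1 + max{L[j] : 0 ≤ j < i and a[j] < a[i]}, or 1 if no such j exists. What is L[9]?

4

   i    0    1    2    3    4    5    6    7    8    9
a[i]   16    6    9    4    7    4    8   16   11    9
L[i]    1    1    2    1    2    1    3    4    4    4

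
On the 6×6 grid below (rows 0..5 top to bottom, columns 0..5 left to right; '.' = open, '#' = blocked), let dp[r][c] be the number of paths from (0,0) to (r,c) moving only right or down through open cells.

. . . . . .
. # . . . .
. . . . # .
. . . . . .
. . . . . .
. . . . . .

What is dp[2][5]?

r\c   0   1   2   3   4   5
  0   1   1   1   1   1   1
  1   1   0   1   2   3   4
  2   1   1   2   4   0   4
  3   1   2   4   8   8  12
  4   1   3   7  15  23  35
  5   1   4  11  26  49  84

4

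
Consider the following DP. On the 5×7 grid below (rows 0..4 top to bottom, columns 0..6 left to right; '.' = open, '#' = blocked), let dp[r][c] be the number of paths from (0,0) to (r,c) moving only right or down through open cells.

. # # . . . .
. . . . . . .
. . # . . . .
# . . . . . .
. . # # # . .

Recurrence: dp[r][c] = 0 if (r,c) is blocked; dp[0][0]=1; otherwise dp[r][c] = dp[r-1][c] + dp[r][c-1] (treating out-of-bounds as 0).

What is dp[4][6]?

20

r\c   0   1   2   3   4   5   6
  0   1   0   0   0   0   0   0
  1   1   1   1   1   1   1   1
  2   1   2   0   1   2   3   4
  3   0   2   2   3   5   8  12
  4   0   2   0   0   0   8  20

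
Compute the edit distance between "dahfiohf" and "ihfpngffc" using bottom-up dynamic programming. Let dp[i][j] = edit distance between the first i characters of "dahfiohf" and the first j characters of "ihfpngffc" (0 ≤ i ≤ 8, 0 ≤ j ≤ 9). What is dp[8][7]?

   ''  i  h  f  p  n  g  f  f  c
''  0  1  2  3  4  5  6  7  8  9
 d  1  1  2  3  4  5  6  7  8  9
 a  2  2  2  3  4  5  6  7  8  9
 h  3  3  2  3  4  5  6  7  8  9
 f  4  4  3  2  3  4  5  6  7  8
 i  5  4  4  3  3  4  5  6  7  8
 o  6  5  5  4  4  4  5  6  7  8
 h  7  6  5  5  5  5  5  6  7  8
 f  8  7  6  5  6  6  6  5  6  7

5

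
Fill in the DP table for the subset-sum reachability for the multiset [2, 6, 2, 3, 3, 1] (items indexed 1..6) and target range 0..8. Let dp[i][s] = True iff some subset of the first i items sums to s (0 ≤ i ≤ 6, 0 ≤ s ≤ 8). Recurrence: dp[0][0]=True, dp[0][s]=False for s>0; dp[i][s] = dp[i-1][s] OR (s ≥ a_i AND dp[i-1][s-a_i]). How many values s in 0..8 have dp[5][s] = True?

8

i\s   0   1   2   3   4   5   6   7   8
  0   T   F   F   F   F   F   F   F   F
  1   T   F   T   F   F   F   F   F   F
  2   T   F   T   F   F   F   T   F   T
  3   T   F   T   F   T   F   T   F   T
  4   T   F   T   T   T   T   T   T   T
  5   T   F   T   T   T   T   T   T   T
  6   T   T   T   T   T   T   T   T   T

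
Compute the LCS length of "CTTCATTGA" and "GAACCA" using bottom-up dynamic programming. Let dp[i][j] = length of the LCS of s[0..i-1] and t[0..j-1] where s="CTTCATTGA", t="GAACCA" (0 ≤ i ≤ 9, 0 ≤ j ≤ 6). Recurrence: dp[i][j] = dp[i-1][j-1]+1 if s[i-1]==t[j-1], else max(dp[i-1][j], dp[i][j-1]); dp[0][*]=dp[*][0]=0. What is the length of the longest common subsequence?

3

   ''  G  A  A  C  C  A
''  0  0  0  0  0  0  0
 C  0  0  0  0  1  1  1
 T  0  0  0  0  1  1  1
 T  0  0  0  0  1  1  1
 C  0  0  0  0  1  2  2
 A  0  0  1  1  1  2  3
 T  0  0  1  1  1  2  3
 T  0  0  1  1  1  2  3
 G  0  1  1  1  1  2  3
 A  0  1  2  2  2  2  3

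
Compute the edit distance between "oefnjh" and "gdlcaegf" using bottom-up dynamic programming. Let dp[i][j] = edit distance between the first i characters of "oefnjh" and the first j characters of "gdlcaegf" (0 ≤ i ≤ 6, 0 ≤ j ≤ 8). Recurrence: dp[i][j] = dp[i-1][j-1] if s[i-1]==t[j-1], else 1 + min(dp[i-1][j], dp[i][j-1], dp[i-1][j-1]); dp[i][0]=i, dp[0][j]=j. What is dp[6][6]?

   ''  g  d  l  c  a  e  g  f
''  0  1  2  3  4  5  6  7  8
 o  1  1  2  3  4  5  6  7  8
 e  2  2  2  3  4  5  5  6  7
 f  3  3  3  3  4  5  6  6  6
 n  4  4  4  4  4  5  6  7  7
 j  5  5  5  5  5  5  6  7  8
 h  6  6  6  6  6  6  6  7  8

6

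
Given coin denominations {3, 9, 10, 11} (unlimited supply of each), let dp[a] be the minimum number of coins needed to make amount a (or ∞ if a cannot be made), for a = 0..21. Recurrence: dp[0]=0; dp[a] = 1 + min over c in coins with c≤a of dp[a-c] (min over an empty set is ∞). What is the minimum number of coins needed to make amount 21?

2

 a  0  1  2  3  4  5  6  7  8  9 10 11 12 13 14 15 16 17 18 19 20 21
dp  0  -  -  1  -  -  2  -  -  1  1  1  2  2  2  3  3  3  2  2  2  2
(- denotes ∞ / unreachable)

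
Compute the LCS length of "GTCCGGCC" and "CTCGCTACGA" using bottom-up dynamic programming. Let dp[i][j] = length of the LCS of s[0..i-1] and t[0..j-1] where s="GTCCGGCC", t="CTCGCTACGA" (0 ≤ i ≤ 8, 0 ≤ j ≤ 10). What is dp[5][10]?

4

   ''  C  T  C  G  C  T  A  C  G  A
''  0  0  0  0  0  0  0  0  0  0  0
 G  0  0  0  0  1  1  1  1  1  1  1
 T  0  0  1  1  1  1  2  2  2  2  2
 C  0  1  1  2  2  2  2  2  3  3  3
 C  0  1  1  2  2  3  3  3  3  3  3
 G  0  1  1  2  3  3  3  3  3  4  4
 G  0  1  1  2  3  3  3  3  3  4  4
 C  0  1  1  2  3  4  4  4  4  4  4
 C  0  1  1  2  3  4  4  4  5  5  5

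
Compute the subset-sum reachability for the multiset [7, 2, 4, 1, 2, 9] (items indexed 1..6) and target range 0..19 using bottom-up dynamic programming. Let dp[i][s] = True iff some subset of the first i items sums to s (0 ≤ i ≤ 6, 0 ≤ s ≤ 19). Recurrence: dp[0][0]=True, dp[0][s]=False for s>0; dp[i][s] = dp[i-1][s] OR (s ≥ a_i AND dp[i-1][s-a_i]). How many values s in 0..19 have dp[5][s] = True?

i\s   0   1   2   3   4   5   6   7   8   9  10  11  12  13  14  15  16  17  18  19
  0   T   F   F   F   F   F   F   F   F   F   F   F   F   F   F   F   F   F   F   F
  1   T   F   F   F   F   F   F   T   F   F   F   F   F   F   F   F   F   F   F   F
  2   T   F   T   F   F   F   F   T   F   T   F   F   F   F   F   F   F   F   F   F
  3   T   F   T   F   T   F   T   T   F   T   F   T   F   T   F   F   F   F   F   F
  4   T   T   T   T   T   T   T   T   T   T   T   T   T   T   T   F   F   F   F   F
  5   T   T   T   T   T   T   T   T   T   T   T   T   T   T   T   T   T   F   F   F
  6   T   T   T   T   T   T   T   T   T   T   T   T   T   T   T   T   T   T   T   T

17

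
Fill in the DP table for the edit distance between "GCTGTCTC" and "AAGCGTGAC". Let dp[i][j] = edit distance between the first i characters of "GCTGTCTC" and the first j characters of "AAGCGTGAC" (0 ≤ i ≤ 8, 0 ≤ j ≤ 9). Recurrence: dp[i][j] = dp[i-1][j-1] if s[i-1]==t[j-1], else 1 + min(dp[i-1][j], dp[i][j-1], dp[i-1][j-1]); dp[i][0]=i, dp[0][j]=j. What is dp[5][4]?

4

   ''  A  A  G  C  G  T  G  A  C
''  0  1  2  3  4  5  6  7  8  9
 G  1  1  2  2  3  4  5  6  7  8
 C  2  2  2  3  2  3  4  5  6  7
 T  3  3  3  3  3  3  3  4  5  6
 G  4  4  4  3  4  3  4  3  4  5
 T  5  5  5  4  4  4  3  4  4  5
 C  6  6  6  5  4  5  4  4  5  4
 T  7  7  7  6  5  5  5  5  5  5
 C  8  8  8  7  6  6  6  6  6  5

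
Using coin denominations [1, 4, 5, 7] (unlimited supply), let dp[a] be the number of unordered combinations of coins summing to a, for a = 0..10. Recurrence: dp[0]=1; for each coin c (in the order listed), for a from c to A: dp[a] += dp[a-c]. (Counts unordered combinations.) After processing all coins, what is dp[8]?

after  coin     0     1     2     3     4     5     6     7     8     9    10
          1     1     1     1     1     1     1     1     1     1     1     1
          4     1     1     1     1     2     2     2     2     3     3     3
          5     1     1     1     1     2     3     3     3     4     5     6
          7     1     1     1     1     2     3     3     4     5     6     7

5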